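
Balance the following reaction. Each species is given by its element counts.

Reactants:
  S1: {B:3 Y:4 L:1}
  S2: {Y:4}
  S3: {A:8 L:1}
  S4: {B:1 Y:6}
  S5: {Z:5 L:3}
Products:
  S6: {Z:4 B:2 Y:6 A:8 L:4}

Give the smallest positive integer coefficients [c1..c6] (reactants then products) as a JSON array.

Coefficients: [3, 3, 5, 1, 4, 5]

Z: 3·0+3·0+5·0+1·0+4·5 = 20 | 5·4 = 20
B: 3·3+3·0+5·0+1·1+4·0 = 10 | 5·2 = 10
Y: 3·4+3·4+5·0+1·6+4·0 = 30 | 5·6 = 30
A: 3·0+3·0+5·8+1·0+4·0 = 40 | 5·8 = 40
L: 3·1+3·0+5·1+1·0+4·3 = 20 | 5·4 = 20
gcd(3,3,5,1,4,5) = 1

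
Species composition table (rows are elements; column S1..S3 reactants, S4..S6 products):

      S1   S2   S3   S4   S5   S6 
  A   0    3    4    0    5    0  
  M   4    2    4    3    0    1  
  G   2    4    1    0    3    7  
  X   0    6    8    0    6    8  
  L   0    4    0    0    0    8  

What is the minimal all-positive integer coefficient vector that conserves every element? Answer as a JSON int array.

Coefficients: [2, 2, 1, 5, 2, 1]

A: 2·0+2·3+1·4 = 10 | 5·0+2·5+1·0 = 10
M: 2·4+2·2+1·4 = 16 | 5·3+2·0+1·1 = 16
G: 2·2+2·4+1·1 = 13 | 5·0+2·3+1·7 = 13
X: 2·0+2·6+1·8 = 20 | 5·0+2·6+1·8 = 20
L: 2·0+2·4+1·0 = 8 | 5·0+2·0+1·8 = 8
gcd(2,2,1,5,2,1) = 1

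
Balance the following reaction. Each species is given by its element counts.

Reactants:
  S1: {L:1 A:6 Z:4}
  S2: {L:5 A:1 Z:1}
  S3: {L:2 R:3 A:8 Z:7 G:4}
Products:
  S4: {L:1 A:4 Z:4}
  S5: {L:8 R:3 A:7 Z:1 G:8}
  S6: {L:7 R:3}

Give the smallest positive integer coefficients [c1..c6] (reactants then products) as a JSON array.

L: 2·1+3·5+2·2 = 21 | 6·1+1·8+1·7 = 21
R: 2·0+3·0+2·3 = 6 | 6·0+1·3+1·3 = 6
A: 2·6+3·1+2·8 = 31 | 6·4+1·7+1·0 = 31
Z: 2·4+3·1+2·7 = 25 | 6·4+1·1+1·0 = 25
G: 2·0+3·0+2·4 = 8 | 6·0+1·8+1·0 = 8
gcd(2,3,2,6,1,1) = 1

Coefficients: [2, 3, 2, 6, 1, 1]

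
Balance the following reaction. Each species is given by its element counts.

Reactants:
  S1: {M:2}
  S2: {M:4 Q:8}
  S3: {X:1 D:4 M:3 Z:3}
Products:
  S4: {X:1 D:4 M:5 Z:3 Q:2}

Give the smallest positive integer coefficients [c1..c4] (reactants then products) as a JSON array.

Coefficients: [2, 1, 4, 4]

X: 2·0+1·0+4·1 = 4 | 4·1 = 4
D: 2·0+1·0+4·4 = 16 | 4·4 = 16
M: 2·2+1·4+4·3 = 20 | 4·5 = 20
Z: 2·0+1·0+4·3 = 12 | 4·3 = 12
Q: 2·0+1·8+4·0 = 8 | 4·2 = 8
gcd(2,1,4,4) = 1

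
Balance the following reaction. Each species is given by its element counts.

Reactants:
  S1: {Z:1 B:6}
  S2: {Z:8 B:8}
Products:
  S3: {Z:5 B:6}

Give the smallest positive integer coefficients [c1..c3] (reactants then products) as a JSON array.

Coefficients: [1, 3, 5]

Z: 1·1+3·8 = 25 | 5·5 = 25
B: 1·6+3·8 = 30 | 5·6 = 30
gcd(1,3,5) = 1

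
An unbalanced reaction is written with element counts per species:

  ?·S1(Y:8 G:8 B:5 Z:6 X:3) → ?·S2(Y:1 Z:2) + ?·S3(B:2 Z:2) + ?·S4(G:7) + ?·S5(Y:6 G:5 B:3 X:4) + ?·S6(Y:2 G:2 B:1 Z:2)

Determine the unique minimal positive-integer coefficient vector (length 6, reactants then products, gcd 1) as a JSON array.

Coefficients: [4, 4, 3, 1, 3, 5]

Y: 4·8 = 32 | 4·1+3·0+1·0+3·6+5·2 = 32
G: 4·8 = 32 | 4·0+3·0+1·7+3·5+5·2 = 32
B: 4·5 = 20 | 4·0+3·2+1·0+3·3+5·1 = 20
Z: 4·6 = 24 | 4·2+3·2+1·0+3·0+5·2 = 24
X: 4·3 = 12 | 4·0+3·0+1·0+3·4+5·0 = 12
gcd(4,4,3,1,3,5) = 1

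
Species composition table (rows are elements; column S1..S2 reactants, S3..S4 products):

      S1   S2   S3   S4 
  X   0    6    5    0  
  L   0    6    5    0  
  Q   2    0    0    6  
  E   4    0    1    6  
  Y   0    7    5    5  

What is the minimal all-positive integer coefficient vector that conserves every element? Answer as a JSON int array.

Coefficients: [3, 5, 6, 1]

X: 3·0+5·6 = 30 | 6·5+1·0 = 30
L: 3·0+5·6 = 30 | 6·5+1·0 = 30
Q: 3·2+5·0 = 6 | 6·0+1·6 = 6
E: 3·4+5·0 = 12 | 6·1+1·6 = 12
Y: 3·0+5·7 = 35 | 6·5+1·5 = 35
gcd(3,5,6,1) = 1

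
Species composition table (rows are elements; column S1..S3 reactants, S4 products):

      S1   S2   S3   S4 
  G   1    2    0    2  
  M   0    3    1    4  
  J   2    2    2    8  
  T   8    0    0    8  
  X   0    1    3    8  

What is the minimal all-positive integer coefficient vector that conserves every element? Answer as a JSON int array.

G: 2·1+1·2+5·0 = 4 | 2·2 = 4
M: 2·0+1·3+5·1 = 8 | 2·4 = 8
J: 2·2+1·2+5·2 = 16 | 2·8 = 16
T: 2·8+1·0+5·0 = 16 | 2·8 = 16
X: 2·0+1·1+5·3 = 16 | 2·8 = 16
gcd(2,1,5,2) = 1

Coefficients: [2, 1, 5, 2]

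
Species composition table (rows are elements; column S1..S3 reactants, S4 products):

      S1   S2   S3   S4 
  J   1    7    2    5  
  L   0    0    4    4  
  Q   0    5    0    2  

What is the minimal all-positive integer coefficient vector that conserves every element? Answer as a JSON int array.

Coefficients: [1, 2, 5, 5]

J: 1·1+2·7+5·2 = 25 | 5·5 = 25
L: 1·0+2·0+5·4 = 20 | 5·4 = 20
Q: 1·0+2·5+5·0 = 10 | 5·2 = 10
gcd(1,2,5,5) = 1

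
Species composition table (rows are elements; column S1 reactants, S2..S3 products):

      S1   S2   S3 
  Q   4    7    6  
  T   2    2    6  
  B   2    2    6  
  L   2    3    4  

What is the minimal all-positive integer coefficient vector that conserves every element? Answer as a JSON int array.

Q: 5·4 = 20 | 2·7+1·6 = 20
T: 5·2 = 10 | 2·2+1·6 = 10
B: 5·2 = 10 | 2·2+1·6 = 10
L: 5·2 = 10 | 2·3+1·4 = 10
gcd(5,2,1) = 1

Coefficients: [5, 2, 1]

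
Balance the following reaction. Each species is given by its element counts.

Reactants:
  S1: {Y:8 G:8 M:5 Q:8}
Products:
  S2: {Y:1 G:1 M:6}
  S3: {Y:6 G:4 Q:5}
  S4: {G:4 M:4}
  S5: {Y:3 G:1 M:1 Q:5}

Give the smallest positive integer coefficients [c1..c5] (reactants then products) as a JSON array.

Coefficients: [5, 1, 5, 4, 3]

Y: 5·8 = 40 | 1·1+5·6+4·0+3·3 = 40
G: 5·8 = 40 | 1·1+5·4+4·4+3·1 = 40
M: 5·5 = 25 | 1·6+5·0+4·4+3·1 = 25
Q: 5·8 = 40 | 1·0+5·5+4·0+3·5 = 40
gcd(5,1,5,4,3) = 1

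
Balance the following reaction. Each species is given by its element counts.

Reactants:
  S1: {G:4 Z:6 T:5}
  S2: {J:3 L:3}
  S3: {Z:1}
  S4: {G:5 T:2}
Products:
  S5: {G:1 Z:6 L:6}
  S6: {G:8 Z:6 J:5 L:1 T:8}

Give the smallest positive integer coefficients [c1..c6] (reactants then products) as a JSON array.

G: 4·4+5·0+6·0+2·5 = 26 | 2·1+3·8 = 26
Z: 4·6+5·0+6·1+2·0 = 30 | 2·6+3·6 = 30
J: 4·0+5·3+6·0+2·0 = 15 | 2·0+3·5 = 15
L: 4·0+5·3+6·0+2·0 = 15 | 2·6+3·1 = 15
T: 4·5+5·0+6·0+2·2 = 24 | 2·0+3·8 = 24
gcd(4,5,6,2,2,3) = 1

Coefficients: [4, 5, 6, 2, 2, 3]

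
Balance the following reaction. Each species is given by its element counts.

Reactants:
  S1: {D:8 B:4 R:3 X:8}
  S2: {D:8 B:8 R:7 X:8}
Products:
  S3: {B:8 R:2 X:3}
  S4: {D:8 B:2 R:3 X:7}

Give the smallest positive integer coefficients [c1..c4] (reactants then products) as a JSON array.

D: 5·8+1·8 = 48 | 2·0+6·8 = 48
B: 5·4+1·8 = 28 | 2·8+6·2 = 28
R: 5·3+1·7 = 22 | 2·2+6·3 = 22
X: 5·8+1·8 = 48 | 2·3+6·7 = 48
gcd(5,1,2,6) = 1

Coefficients: [5, 1, 2, 6]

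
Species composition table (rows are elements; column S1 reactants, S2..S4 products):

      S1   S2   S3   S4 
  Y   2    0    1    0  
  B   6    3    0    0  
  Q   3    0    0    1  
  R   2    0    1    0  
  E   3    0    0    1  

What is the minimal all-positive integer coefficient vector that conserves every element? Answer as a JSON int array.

Y: 1·2 = 2 | 2·0+2·1+3·0 = 2
B: 1·6 = 6 | 2·3+2·0+3·0 = 6
Q: 1·3 = 3 | 2·0+2·0+3·1 = 3
R: 1·2 = 2 | 2·0+2·1+3·0 = 2
E: 1·3 = 3 | 2·0+2·0+3·1 = 3
gcd(1,2,2,3) = 1

Coefficients: [1, 2, 2, 3]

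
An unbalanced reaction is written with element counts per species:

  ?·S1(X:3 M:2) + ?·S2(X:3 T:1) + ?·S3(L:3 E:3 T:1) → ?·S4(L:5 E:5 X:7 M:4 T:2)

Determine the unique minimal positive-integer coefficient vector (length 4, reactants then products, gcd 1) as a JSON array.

L: 6·0+1·0+5·3 = 15 | 3·5 = 15
E: 6·0+1·0+5·3 = 15 | 3·5 = 15
X: 6·3+1·3+5·0 = 21 | 3·7 = 21
M: 6·2+1·0+5·0 = 12 | 3·4 = 12
T: 6·0+1·1+5·1 = 6 | 3·2 = 6
gcd(6,1,5,3) = 1

Coefficients: [6, 1, 5, 3]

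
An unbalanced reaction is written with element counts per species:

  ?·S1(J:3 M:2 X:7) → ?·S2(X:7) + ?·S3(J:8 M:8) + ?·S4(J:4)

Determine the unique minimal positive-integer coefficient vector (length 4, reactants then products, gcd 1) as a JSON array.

Coefficients: [4, 4, 1, 1]

J: 4·3 = 12 | 4·0+1·8+1·4 = 12
M: 4·2 = 8 | 4·0+1·8+1·0 = 8
X: 4·7 = 28 | 4·7+1·0+1·0 = 28
gcd(4,4,1,1) = 1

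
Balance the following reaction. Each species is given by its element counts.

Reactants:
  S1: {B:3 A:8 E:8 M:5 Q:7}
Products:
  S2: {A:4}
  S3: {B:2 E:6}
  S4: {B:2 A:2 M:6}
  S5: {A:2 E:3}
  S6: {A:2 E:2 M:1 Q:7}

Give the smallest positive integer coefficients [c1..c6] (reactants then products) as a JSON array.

Coefficients: [6, 6, 5, 4, 2, 6]

B: 6·3 = 18 | 6·0+5·2+4·2+2·0+6·0 = 18
A: 6·8 = 48 | 6·4+5·0+4·2+2·2+6·2 = 48
E: 6·8 = 48 | 6·0+5·6+4·0+2·3+6·2 = 48
M: 6·5 = 30 | 6·0+5·0+4·6+2·0+6·1 = 30
Q: 6·7 = 42 | 6·0+5·0+4·0+2·0+6·7 = 42
gcd(6,6,5,4,2,6) = 1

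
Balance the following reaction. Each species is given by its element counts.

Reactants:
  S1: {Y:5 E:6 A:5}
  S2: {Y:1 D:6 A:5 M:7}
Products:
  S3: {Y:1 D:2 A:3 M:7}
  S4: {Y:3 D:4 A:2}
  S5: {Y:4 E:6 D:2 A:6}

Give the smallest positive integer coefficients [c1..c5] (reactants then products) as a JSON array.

Coefficients: [6, 5, 5, 2, 6]

Y: 6·5+5·1 = 35 | 5·1+2·3+6·4 = 35
E: 6·6+5·0 = 36 | 5·0+2·0+6·6 = 36
D: 6·0+5·6 = 30 | 5·2+2·4+6·2 = 30
A: 6·5+5·5 = 55 | 5·3+2·2+6·6 = 55
M: 6·0+5·7 = 35 | 5·7+2·0+6·0 = 35
gcd(6,5,5,2,6) = 1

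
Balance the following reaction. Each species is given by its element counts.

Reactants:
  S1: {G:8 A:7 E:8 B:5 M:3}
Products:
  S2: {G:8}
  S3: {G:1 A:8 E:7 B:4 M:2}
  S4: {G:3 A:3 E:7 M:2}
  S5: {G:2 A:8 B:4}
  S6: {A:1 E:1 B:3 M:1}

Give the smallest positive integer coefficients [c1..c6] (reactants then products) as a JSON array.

G: 6·8 = 48 | 4·8+2·1+4·3+1·2+6·0 = 48
A: 6·7 = 42 | 4·0+2·8+4·3+1·8+6·1 = 42
E: 6·8 = 48 | 4·0+2·7+4·7+1·0+6·1 = 48
B: 6·5 = 30 | 4·0+2·4+4·0+1·4+6·3 = 30
M: 6·3 = 18 | 4·0+2·2+4·2+1·0+6·1 = 18
gcd(6,4,2,4,1,6) = 1

Coefficients: [6, 4, 2, 4, 1, 6]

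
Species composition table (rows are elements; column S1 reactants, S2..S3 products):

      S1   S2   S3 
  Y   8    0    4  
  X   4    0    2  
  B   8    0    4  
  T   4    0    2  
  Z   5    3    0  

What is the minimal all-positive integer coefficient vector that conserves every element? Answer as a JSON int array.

Y: 3·8 = 24 | 5·0+6·4 = 24
X: 3·4 = 12 | 5·0+6·2 = 12
B: 3·8 = 24 | 5·0+6·4 = 24
T: 3·4 = 12 | 5·0+6·2 = 12
Z: 3·5 = 15 | 5·3+6·0 = 15
gcd(3,5,6) = 1

Coefficients: [3, 5, 6]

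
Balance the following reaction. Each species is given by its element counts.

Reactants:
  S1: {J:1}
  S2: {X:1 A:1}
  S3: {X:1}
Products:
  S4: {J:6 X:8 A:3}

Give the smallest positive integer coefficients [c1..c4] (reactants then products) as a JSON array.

J: 6·1+3·0+5·0 = 6 | 1·6 = 6
X: 6·0+3·1+5·1 = 8 | 1·8 = 8
A: 6·0+3·1+5·0 = 3 | 1·3 = 3
gcd(6,3,5,1) = 1

Coefficients: [6, 3, 5, 1]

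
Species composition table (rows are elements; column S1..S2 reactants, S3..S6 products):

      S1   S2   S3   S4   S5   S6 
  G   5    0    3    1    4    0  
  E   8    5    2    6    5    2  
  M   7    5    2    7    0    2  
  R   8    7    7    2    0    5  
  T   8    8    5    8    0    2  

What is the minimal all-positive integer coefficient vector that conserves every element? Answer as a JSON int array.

G: 5·5+4·0 = 25 | 4·3+5·1+2·4+6·0 = 25
E: 5·8+4·5 = 60 | 4·2+5·6+2·5+6·2 = 60
M: 5·7+4·5 = 55 | 4·2+5·7+2·0+6·2 = 55
R: 5·8+4·7 = 68 | 4·7+5·2+2·0+6·5 = 68
T: 5·8+4·8 = 72 | 4·5+5·8+2·0+6·2 = 72
gcd(5,4,4,5,2,6) = 1

Coefficients: [5, 4, 4, 5, 2, 6]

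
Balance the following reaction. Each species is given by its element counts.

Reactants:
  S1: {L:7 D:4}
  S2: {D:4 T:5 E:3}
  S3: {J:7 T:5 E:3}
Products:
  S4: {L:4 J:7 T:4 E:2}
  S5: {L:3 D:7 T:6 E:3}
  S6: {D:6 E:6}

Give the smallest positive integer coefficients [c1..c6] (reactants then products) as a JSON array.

L: 6·7+6·0+6·0 = 42 | 6·4+6·3+1·0 = 42
J: 6·0+6·0+6·7 = 42 | 6·7+6·0+1·0 = 42
D: 6·4+6·4+6·0 = 48 | 6·0+6·7+1·6 = 48
T: 6·0+6·5+6·5 = 60 | 6·4+6·6+1·0 = 60
E: 6·0+6·3+6·3 = 36 | 6·2+6·3+1·6 = 36
gcd(6,6,6,6,6,1) = 1

Coefficients: [6, 6, 6, 6, 6, 1]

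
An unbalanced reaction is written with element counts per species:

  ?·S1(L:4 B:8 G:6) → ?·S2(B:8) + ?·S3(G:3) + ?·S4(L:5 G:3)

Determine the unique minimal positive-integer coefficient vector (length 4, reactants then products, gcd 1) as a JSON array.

L: 5·4 = 20 | 5·0+6·0+4·5 = 20
B: 5·8 = 40 | 5·8+6·0+4·0 = 40
G: 5·6 = 30 | 5·0+6·3+4·3 = 30
gcd(5,5,6,4) = 1

Coefficients: [5, 5, 6, 4]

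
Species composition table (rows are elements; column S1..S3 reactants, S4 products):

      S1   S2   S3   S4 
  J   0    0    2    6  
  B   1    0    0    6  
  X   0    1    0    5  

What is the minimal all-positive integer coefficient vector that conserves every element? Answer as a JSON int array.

J: 6·0+5·0+3·2 = 6 | 1·6 = 6
B: 6·1+5·0+3·0 = 6 | 1·6 = 6
X: 6·0+5·1+3·0 = 5 | 1·5 = 5
gcd(6,5,3,1) = 1

Coefficients: [6, 5, 3, 1]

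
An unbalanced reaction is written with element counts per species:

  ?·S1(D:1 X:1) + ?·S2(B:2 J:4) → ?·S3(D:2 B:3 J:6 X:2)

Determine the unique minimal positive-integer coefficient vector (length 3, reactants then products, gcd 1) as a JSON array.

Coefficients: [4, 3, 2]

D: 4·1+3·0 = 4 | 2·2 = 4
B: 4·0+3·2 = 6 | 2·3 = 6
J: 4·0+3·4 = 12 | 2·6 = 12
X: 4·1+3·0 = 4 | 2·2 = 4
gcd(4,3,2) = 1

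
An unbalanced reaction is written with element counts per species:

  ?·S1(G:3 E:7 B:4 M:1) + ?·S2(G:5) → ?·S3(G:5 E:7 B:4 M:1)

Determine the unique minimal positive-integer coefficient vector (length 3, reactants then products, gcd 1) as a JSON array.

Coefficients: [5, 2, 5]

G: 5·3+2·5 = 25 | 5·5 = 25
E: 5·7+2·0 = 35 | 5·7 = 35
B: 5·4+2·0 = 20 | 5·4 = 20
M: 5·1+2·0 = 5 | 5·1 = 5
gcd(5,2,5) = 1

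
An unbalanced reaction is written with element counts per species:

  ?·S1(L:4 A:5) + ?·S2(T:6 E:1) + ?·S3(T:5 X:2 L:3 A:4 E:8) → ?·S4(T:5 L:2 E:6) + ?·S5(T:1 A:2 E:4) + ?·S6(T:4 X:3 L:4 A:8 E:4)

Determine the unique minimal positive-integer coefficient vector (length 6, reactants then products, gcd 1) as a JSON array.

Coefficients: [2, 2, 6, 5, 1, 4]

T: 2·0+2·6+6·5 = 42 | 5·5+1·1+4·4 = 42
X: 2·0+2·0+6·2 = 12 | 5·0+1·0+4·3 = 12
L: 2·4+2·0+6·3 = 26 | 5·2+1·0+4·4 = 26
A: 2·5+2·0+6·4 = 34 | 5·0+1·2+4·8 = 34
E: 2·0+2·1+6·8 = 50 | 5·6+1·4+4·4 = 50
gcd(2,2,6,5,1,4) = 1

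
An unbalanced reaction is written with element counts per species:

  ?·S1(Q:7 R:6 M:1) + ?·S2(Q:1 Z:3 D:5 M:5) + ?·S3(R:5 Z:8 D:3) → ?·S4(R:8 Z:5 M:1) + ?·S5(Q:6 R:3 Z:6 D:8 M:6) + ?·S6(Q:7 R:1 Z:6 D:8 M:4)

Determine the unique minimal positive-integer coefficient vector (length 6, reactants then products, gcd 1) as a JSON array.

Q: 4·7+5·1+5·0 = 33 | 5·0+2·6+3·7 = 33
R: 4·6+5·0+5·5 = 49 | 5·8+2·3+3·1 = 49
Z: 4·0+5·3+5·8 = 55 | 5·5+2·6+3·6 = 55
D: 4·0+5·5+5·3 = 40 | 5·0+2·8+3·8 = 40
M: 4·1+5·5+5·0 = 29 | 5·1+2·6+3·4 = 29
gcd(4,5,5,5,2,3) = 1

Coefficients: [4, 5, 5, 5, 2, 3]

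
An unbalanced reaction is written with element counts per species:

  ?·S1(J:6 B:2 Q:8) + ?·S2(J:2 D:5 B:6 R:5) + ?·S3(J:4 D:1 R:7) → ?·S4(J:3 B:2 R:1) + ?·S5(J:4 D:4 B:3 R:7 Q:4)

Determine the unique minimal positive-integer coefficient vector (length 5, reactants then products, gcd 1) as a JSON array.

Coefficients: [3, 4, 4, 6, 6]

J: 3·6+4·2+4·4 = 42 | 6·3+6·4 = 42
D: 3·0+4·5+4·1 = 24 | 6·0+6·4 = 24
B: 3·2+4·6+4·0 = 30 | 6·2+6·3 = 30
R: 3·0+4·5+4·7 = 48 | 6·1+6·7 = 48
Q: 3·8+4·0+4·0 = 24 | 6·0+6·4 = 24
gcd(3,4,4,6,6) = 1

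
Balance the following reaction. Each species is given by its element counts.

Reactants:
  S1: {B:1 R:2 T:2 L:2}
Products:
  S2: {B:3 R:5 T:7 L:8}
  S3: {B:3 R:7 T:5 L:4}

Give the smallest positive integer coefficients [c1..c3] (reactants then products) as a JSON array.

Coefficients: [6, 1, 1]

B: 6·1 = 6 | 1·3+1·3 = 6
R: 6·2 = 12 | 1·5+1·7 = 12
T: 6·2 = 12 | 1·7+1·5 = 12
L: 6·2 = 12 | 1·8+1·4 = 12
gcd(6,1,1) = 1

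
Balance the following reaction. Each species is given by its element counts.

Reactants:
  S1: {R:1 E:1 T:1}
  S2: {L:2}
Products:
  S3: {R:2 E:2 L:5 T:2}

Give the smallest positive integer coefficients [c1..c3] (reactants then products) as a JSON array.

R: 4·1+5·0 = 4 | 2·2 = 4
E: 4·1+5·0 = 4 | 2·2 = 4
L: 4·0+5·2 = 10 | 2·5 = 10
T: 4·1+5·0 = 4 | 2·2 = 4
gcd(4,5,2) = 1

Coefficients: [4, 5, 2]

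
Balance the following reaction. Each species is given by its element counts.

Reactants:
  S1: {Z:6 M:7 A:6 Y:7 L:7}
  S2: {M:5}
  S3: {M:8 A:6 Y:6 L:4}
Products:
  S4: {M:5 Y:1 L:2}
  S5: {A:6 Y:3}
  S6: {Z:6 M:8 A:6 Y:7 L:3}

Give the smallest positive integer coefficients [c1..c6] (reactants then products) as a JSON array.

Coefficients: [1, 3, 2, 6, 2, 1]

Z: 1·6+3·0+2·0 = 6 | 6·0+2·0+1·6 = 6
M: 1·7+3·5+2·8 = 38 | 6·5+2·0+1·8 = 38
A: 1·6+3·0+2·6 = 18 | 6·0+2·6+1·6 = 18
Y: 1·7+3·0+2·6 = 19 | 6·1+2·3+1·7 = 19
L: 1·7+3·0+2·4 = 15 | 6·2+2·0+1·3 = 15
gcd(1,3,2,6,2,1) = 1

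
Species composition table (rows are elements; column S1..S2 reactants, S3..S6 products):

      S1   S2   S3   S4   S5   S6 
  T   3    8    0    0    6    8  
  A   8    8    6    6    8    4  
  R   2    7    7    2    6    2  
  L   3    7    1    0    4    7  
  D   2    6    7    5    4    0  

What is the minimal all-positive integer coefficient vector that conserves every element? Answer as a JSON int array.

Coefficients: [2, 4, 2, 2, 1, 4]

T: 2·3+4·8 = 38 | 2·0+2·0+1·6+4·8 = 38
A: 2·8+4·8 = 48 | 2·6+2·6+1·8+4·4 = 48
R: 2·2+4·7 = 32 | 2·7+2·2+1·6+4·2 = 32
L: 2·3+4·7 = 34 | 2·1+2·0+1·4+4·7 = 34
D: 2·2+4·6 = 28 | 2·7+2·5+1·4+4·0 = 28
gcd(2,4,2,2,1,4) = 1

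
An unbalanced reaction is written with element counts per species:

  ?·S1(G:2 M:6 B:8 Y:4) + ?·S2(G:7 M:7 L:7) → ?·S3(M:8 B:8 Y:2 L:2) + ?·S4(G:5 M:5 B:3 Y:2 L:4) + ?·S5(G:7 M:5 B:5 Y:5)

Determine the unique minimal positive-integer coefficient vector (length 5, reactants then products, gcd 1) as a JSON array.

Coefficients: [5, 2, 3, 2, 2]

G: 5·2+2·7 = 24 | 3·0+2·5+2·7 = 24
M: 5·6+2·7 = 44 | 3·8+2·5+2·5 = 44
B: 5·8+2·0 = 40 | 3·8+2·3+2·5 = 40
Y: 5·4+2·0 = 20 | 3·2+2·2+2·5 = 20
L: 5·0+2·7 = 14 | 3·2+2·4+2·0 = 14
gcd(5,2,3,2,2) = 1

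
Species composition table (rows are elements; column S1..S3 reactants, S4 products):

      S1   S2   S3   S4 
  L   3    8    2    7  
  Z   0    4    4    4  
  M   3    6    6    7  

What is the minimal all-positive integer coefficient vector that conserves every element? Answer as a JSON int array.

L: 1·3+2·8+1·2 = 21 | 3·7 = 21
Z: 1·0+2·4+1·4 = 12 | 3·4 = 12
M: 1·3+2·6+1·6 = 21 | 3·7 = 21
gcd(1,2,1,3) = 1

Coefficients: [1, 2, 1, 3]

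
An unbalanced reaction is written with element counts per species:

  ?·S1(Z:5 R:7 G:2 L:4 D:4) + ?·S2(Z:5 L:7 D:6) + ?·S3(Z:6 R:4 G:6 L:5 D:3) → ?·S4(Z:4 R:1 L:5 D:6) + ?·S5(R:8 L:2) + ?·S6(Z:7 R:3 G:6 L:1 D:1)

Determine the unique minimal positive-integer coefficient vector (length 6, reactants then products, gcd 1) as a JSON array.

Z: 6·5+1·5+1·6 = 41 | 5·4+4·0+3·7 = 41
R: 6·7+1·0+1·4 = 46 | 5·1+4·8+3·3 = 46
G: 6·2+1·0+1·6 = 18 | 5·0+4·0+3·6 = 18
L: 6·4+1·7+1·5 = 36 | 5·5+4·2+3·1 = 36
D: 6·4+1·6+1·3 = 33 | 5·6+4·0+3·1 = 33
gcd(6,1,1,5,4,3) = 1

Coefficients: [6, 1, 1, 5, 4, 3]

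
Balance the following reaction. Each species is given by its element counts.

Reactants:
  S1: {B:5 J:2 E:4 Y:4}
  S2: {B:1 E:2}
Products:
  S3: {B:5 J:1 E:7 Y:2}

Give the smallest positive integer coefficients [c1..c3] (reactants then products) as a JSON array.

B: 1·5+5·1 = 10 | 2·5 = 10
J: 1·2+5·0 = 2 | 2·1 = 2
E: 1·4+5·2 = 14 | 2·7 = 14
Y: 1·4+5·0 = 4 | 2·2 = 4
gcd(1,5,2) = 1

Coefficients: [1, 5, 2]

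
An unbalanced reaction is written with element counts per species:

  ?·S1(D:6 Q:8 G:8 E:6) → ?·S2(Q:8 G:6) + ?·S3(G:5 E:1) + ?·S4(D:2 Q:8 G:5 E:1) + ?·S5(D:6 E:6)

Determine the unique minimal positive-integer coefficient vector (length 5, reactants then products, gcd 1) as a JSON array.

D: 6·6 = 36 | 3·0+3·0+3·2+5·6 = 36
Q: 6·8 = 48 | 3·8+3·0+3·8+5·0 = 48
G: 6·8 = 48 | 3·6+3·5+3·5+5·0 = 48
E: 6·6 = 36 | 3·0+3·1+3·1+5·6 = 36
gcd(6,3,3,3,5) = 1

Coefficients: [6, 3, 3, 3, 5]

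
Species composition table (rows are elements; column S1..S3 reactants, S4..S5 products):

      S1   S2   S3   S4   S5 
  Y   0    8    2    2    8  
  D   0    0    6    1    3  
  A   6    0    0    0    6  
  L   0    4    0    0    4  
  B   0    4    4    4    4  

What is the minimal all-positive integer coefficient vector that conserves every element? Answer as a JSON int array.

Coefficients: [5, 5, 3, 3, 5]

Y: 5·0+5·8+3·2 = 46 | 3·2+5·8 = 46
D: 5·0+5·0+3·6 = 18 | 3·1+5·3 = 18
A: 5·6+5·0+3·0 = 30 | 3·0+5·6 = 30
L: 5·0+5·4+3·0 = 20 | 3·0+5·4 = 20
B: 5·0+5·4+3·4 = 32 | 3·4+5·4 = 32
gcd(5,5,3,3,5) = 1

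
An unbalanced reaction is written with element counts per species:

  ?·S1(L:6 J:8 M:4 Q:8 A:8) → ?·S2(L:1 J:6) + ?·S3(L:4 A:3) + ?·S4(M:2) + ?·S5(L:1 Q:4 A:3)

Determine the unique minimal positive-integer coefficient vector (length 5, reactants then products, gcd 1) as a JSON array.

Coefficients: [3, 4, 2, 6, 6]

L: 3·6 = 18 | 4·1+2·4+6·0+6·1 = 18
J: 3·8 = 24 | 4·6+2·0+6·0+6·0 = 24
M: 3·4 = 12 | 4·0+2·0+6·2+6·0 = 12
Q: 3·8 = 24 | 4·0+2·0+6·0+6·4 = 24
A: 3·8 = 24 | 4·0+2·3+6·0+6·3 = 24
gcd(3,4,2,6,6) = 1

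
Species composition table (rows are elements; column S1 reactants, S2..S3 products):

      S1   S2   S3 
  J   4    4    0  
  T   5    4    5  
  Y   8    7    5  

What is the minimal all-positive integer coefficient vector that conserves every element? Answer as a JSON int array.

Coefficients: [5, 5, 1]

J: 5·4 = 20 | 5·4+1·0 = 20
T: 5·5 = 25 | 5·4+1·5 = 25
Y: 5·8 = 40 | 5·7+1·5 = 40
gcd(5,5,1) = 1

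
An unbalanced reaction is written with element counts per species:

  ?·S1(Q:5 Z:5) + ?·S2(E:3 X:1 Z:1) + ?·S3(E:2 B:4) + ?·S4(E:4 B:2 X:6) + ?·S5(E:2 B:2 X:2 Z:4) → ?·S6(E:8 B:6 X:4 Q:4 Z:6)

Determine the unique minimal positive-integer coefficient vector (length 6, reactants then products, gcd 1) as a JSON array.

Coefficients: [4, 6, 6, 2, 1, 5]

E: 4·0+6·3+6·2+2·4+1·2 = 40 | 5·8 = 40
B: 4·0+6·0+6·4+2·2+1·2 = 30 | 5·6 = 30
X: 4·0+6·1+6·0+2·6+1·2 = 20 | 5·4 = 20
Q: 4·5+6·0+6·0+2·0+1·0 = 20 | 5·4 = 20
Z: 4·5+6·1+6·0+2·0+1·4 = 30 | 5·6 = 30
gcd(4,6,6,2,1,5) = 1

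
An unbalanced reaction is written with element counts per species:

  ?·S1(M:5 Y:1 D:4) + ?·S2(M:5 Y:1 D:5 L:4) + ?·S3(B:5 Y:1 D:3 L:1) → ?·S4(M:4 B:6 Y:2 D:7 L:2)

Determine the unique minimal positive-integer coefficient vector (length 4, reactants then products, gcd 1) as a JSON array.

Coefficients: [3, 1, 6, 5]

M: 3·5+1·5+6·0 = 20 | 5·4 = 20
B: 3·0+1·0+6·5 = 30 | 5·6 = 30
Y: 3·1+1·1+6·1 = 10 | 5·2 = 10
D: 3·4+1·5+6·3 = 35 | 5·7 = 35
L: 3·0+1·4+6·1 = 10 | 5·2 = 10
gcd(3,1,6,5) = 1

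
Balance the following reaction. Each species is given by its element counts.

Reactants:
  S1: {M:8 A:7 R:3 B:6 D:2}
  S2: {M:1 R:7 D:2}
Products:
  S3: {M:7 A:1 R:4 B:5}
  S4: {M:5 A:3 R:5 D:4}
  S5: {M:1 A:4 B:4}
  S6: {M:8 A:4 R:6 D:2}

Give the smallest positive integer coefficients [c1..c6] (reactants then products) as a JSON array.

M: 5·8+2·1 = 42 | 2·7+3·5+5·1+1·8 = 42
A: 5·7+2·0 = 35 | 2·1+3·3+5·4+1·4 = 35
R: 5·3+2·7 = 29 | 2·4+3·5+5·0+1·6 = 29
B: 5·6+2·0 = 30 | 2·5+3·0+5·4+1·0 = 30
D: 5·2+2·2 = 14 | 2·0+3·4+5·0+1·2 = 14
gcd(5,2,2,3,5,1) = 1

Coefficients: [5, 2, 2, 3, 5, 1]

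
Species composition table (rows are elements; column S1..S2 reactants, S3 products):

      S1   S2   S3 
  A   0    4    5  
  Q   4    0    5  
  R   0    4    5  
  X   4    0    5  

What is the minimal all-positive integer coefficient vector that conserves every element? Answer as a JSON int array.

Coefficients: [5, 5, 4]

A: 5·0+5·4 = 20 | 4·5 = 20
Q: 5·4+5·0 = 20 | 4·5 = 20
R: 5·0+5·4 = 20 | 4·5 = 20
X: 5·4+5·0 = 20 | 4·5 = 20
gcd(5,5,4) = 1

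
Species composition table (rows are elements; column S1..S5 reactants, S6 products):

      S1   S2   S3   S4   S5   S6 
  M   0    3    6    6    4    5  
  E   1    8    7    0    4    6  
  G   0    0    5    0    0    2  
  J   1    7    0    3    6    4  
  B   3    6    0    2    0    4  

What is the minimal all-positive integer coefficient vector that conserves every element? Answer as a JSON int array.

Coefficients: [4, 1, 2, 1, 1, 5]

M: 4·0+1·3+2·6+1·6+1·4 = 25 | 5·5 = 25
E: 4·1+1·8+2·7+1·0+1·4 = 30 | 5·6 = 30
G: 4·0+1·0+2·5+1·0+1·0 = 10 | 5·2 = 10
J: 4·1+1·7+2·0+1·3+1·6 = 20 | 5·4 = 20
B: 4·3+1·6+2·0+1·2+1·0 = 20 | 5·4 = 20
gcd(4,1,2,1,1,5) = 1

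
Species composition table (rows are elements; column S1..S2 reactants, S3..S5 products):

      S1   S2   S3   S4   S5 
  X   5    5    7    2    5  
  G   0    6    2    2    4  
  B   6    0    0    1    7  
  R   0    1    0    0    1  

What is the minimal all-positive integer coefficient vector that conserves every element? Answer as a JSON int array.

Coefficients: [6, 5, 4, 1, 5]

X: 6·5+5·5 = 55 | 4·7+1·2+5·5 = 55
G: 6·0+5·6 = 30 | 4·2+1·2+5·4 = 30
B: 6·6+5·0 = 36 | 4·0+1·1+5·7 = 36
R: 6·0+5·1 = 5 | 4·0+1·0+5·1 = 5
gcd(6,5,4,1,5) = 1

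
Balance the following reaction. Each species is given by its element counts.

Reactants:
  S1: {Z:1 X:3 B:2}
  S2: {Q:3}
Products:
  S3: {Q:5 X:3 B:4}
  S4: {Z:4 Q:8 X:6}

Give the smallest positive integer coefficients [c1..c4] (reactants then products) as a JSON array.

Z: 4·1+6·0 = 4 | 2·0+1·4 = 4
Q: 4·0+6·3 = 18 | 2·5+1·8 = 18
X: 4·3+6·0 = 12 | 2·3+1·6 = 12
B: 4·2+6·0 = 8 | 2·4+1·0 = 8
gcd(4,6,2,1) = 1

Coefficients: [4, 6, 2, 1]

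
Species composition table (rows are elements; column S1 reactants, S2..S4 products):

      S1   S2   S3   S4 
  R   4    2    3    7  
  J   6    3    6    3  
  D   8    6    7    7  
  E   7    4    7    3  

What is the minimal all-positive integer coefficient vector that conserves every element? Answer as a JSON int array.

Coefficients: [6, 1, 5, 1]

R: 6·4 = 24 | 1·2+5·3+1·7 = 24
J: 6·6 = 36 | 1·3+5·6+1·3 = 36
D: 6·8 = 48 | 1·6+5·7+1·7 = 48
E: 6·7 = 42 | 1·4+5·7+1·3 = 42
gcd(6,1,5,1) = 1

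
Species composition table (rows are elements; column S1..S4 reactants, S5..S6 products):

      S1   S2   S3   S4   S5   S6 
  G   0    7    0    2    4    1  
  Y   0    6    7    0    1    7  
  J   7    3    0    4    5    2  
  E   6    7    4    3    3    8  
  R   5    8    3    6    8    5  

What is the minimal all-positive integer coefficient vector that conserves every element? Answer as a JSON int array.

Coefficients: [1, 2, 3, 5, 5, 4]

G: 1·0+2·7+3·0+5·2 = 24 | 5·4+4·1 = 24
Y: 1·0+2·6+3·7+5·0 = 33 | 5·1+4·7 = 33
J: 1·7+2·3+3·0+5·4 = 33 | 5·5+4·2 = 33
E: 1·6+2·7+3·4+5·3 = 47 | 5·3+4·8 = 47
R: 1·5+2·8+3·3+5·6 = 60 | 5·8+4·5 = 60
gcd(1,2,3,5,5,4) = 1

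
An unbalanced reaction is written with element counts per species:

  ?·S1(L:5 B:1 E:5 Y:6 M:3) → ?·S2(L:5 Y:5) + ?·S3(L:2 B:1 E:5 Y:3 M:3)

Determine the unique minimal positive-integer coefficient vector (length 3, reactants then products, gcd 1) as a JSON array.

Coefficients: [5, 3, 5]

L: 5·5 = 25 | 3·5+5·2 = 25
B: 5·1 = 5 | 3·0+5·1 = 5
E: 5·5 = 25 | 3·0+5·5 = 25
Y: 5·6 = 30 | 3·5+5·3 = 30
M: 5·3 = 15 | 3·0+5·3 = 15
gcd(5,3,5) = 1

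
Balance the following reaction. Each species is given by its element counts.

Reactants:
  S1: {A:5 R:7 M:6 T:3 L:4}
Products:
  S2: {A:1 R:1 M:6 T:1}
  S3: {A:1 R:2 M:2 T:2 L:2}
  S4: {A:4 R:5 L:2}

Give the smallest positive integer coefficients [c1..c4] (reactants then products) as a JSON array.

A: 5·5 = 25 | 3·1+6·1+4·4 = 25
R: 5·7 = 35 | 3·1+6·2+4·5 = 35
M: 5·6 = 30 | 3·6+6·2+4·0 = 30
T: 5·3 = 15 | 3·1+6·2+4·0 = 15
L: 5·4 = 20 | 3·0+6·2+4·2 = 20
gcd(5,3,6,4) = 1

Coefficients: [5, 3, 6, 4]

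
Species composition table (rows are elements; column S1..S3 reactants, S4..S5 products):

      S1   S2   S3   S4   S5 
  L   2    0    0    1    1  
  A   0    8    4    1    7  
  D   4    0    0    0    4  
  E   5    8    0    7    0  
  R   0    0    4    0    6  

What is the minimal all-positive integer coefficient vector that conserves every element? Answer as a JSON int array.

Coefficients: [4, 1, 6, 4, 4]

L: 4·2+1·0+6·0 = 8 | 4·1+4·1 = 8
A: 4·0+1·8+6·4 = 32 | 4·1+4·7 = 32
D: 4·4+1·0+6·0 = 16 | 4·0+4·4 = 16
E: 4·5+1·8+6·0 = 28 | 4·7+4·0 = 28
R: 4·0+1·0+6·4 = 24 | 4·0+4·6 = 24
gcd(4,1,6,4,4) = 1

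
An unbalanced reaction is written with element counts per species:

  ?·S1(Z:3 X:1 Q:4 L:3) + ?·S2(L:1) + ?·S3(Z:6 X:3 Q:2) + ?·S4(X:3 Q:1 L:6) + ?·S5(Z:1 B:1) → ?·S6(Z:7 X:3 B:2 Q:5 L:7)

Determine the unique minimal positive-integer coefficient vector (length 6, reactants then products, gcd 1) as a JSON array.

Coefficients: [3, 6, 1, 1, 6, 3]

Z: 3·3+6·0+1·6+1·0+6·1 = 21 | 3·7 = 21
X: 3·1+6·0+1·3+1·3+6·0 = 9 | 3·3 = 9
B: 3·0+6·0+1·0+1·0+6·1 = 6 | 3·2 = 6
Q: 3·4+6·0+1·2+1·1+6·0 = 15 | 3·5 = 15
L: 3·3+6·1+1·0+1·6+6·0 = 21 | 3·7 = 21
gcd(3,6,1,1,6,3) = 1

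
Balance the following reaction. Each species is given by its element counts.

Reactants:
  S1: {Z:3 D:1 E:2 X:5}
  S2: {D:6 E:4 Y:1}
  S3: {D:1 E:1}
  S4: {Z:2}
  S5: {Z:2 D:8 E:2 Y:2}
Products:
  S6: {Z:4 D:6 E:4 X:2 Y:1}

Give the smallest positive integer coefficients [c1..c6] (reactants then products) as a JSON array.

Coefficients: [2, 3, 2, 6, 1, 5]

Z: 2·3+3·0+2·0+6·2+1·2 = 20 | 5·4 = 20
D: 2·1+3·6+2·1+6·0+1·8 = 30 | 5·6 = 30
E: 2·2+3·4+2·1+6·0+1·2 = 20 | 5·4 = 20
X: 2·5+3·0+2·0+6·0+1·0 = 10 | 5·2 = 10
Y: 2·0+3·1+2·0+6·0+1·2 = 5 | 5·1 = 5
gcd(2,3,2,6,1,5) = 1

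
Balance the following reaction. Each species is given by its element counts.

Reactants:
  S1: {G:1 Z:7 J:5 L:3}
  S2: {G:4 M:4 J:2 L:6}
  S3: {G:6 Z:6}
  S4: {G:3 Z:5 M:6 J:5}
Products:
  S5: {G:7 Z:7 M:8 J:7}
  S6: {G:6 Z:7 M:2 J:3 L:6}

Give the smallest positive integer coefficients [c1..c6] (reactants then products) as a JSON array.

Coefficients: [2, 3, 3, 2, 2, 4]

G: 2·1+3·4+3·6+2·3 = 38 | 2·7+4·6 = 38
Z: 2·7+3·0+3·6+2·5 = 42 | 2·7+4·7 = 42
M: 2·0+3·4+3·0+2·6 = 24 | 2·8+4·2 = 24
J: 2·5+3·2+3·0+2·5 = 26 | 2·7+4·3 = 26
L: 2·3+3·6+3·0+2·0 = 24 | 2·0+4·6 = 24
gcd(2,3,3,2,2,4) = 1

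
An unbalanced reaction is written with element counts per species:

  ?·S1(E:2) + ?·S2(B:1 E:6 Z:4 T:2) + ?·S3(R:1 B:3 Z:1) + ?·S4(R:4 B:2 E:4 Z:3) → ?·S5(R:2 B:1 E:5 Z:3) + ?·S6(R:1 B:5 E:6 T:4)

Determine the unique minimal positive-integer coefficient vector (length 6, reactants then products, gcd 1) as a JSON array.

R: 6·0+2·0+1·1+3·4 = 13 | 6·2+1·1 = 13
B: 6·0+2·1+1·3+3·2 = 11 | 6·1+1·5 = 11
E: 6·2+2·6+1·0+3·4 = 36 | 6·5+1·6 = 36
Z: 6·0+2·4+1·1+3·3 = 18 | 6·3+1·0 = 18
T: 6·0+2·2+1·0+3·0 = 4 | 6·0+1·4 = 4
gcd(6,2,1,3,6,1) = 1

Coefficients: [6, 2, 1, 3, 6, 1]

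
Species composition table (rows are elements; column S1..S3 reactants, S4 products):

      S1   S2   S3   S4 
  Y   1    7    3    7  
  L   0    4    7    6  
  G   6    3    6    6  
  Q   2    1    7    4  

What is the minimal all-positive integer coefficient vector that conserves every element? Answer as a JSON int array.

Y: 1·1+4·7+2·3 = 35 | 5·7 = 35
L: 1·0+4·4+2·7 = 30 | 5·6 = 30
G: 1·6+4·3+2·6 = 30 | 5·6 = 30
Q: 1·2+4·1+2·7 = 20 | 5·4 = 20
gcd(1,4,2,5) = 1

Coefficients: [1, 4, 2, 5]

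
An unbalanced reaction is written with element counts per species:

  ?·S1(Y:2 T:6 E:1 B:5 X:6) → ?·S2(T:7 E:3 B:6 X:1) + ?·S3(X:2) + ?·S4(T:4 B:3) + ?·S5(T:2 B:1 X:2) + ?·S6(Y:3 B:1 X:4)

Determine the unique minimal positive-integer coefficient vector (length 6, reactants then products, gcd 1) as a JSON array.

Coefficients: [6, 2, 4, 3, 5, 4]

Y: 6·2 = 12 | 2·0+4·0+3·0+5·0+4·3 = 12
T: 6·6 = 36 | 2·7+4·0+3·4+5·2+4·0 = 36
E: 6·1 = 6 | 2·3+4·0+3·0+5·0+4·0 = 6
B: 6·5 = 30 | 2·6+4·0+3·3+5·1+4·1 = 30
X: 6·6 = 36 | 2·1+4·2+3·0+5·2+4·4 = 36
gcd(6,2,4,3,5,4) = 1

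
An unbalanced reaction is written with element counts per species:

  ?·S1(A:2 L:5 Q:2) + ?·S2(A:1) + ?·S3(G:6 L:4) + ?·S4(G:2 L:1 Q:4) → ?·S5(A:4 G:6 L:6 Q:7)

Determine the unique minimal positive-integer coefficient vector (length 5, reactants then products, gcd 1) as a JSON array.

Coefficients: [1, 6, 1, 3, 2]

A: 1·2+6·1+1·0+3·0 = 8 | 2·4 = 8
G: 1·0+6·0+1·6+3·2 = 12 | 2·6 = 12
L: 1·5+6·0+1·4+3·1 = 12 | 2·6 = 12
Q: 1·2+6·0+1·0+3·4 = 14 | 2·7 = 14
gcd(1,6,1,3,2) = 1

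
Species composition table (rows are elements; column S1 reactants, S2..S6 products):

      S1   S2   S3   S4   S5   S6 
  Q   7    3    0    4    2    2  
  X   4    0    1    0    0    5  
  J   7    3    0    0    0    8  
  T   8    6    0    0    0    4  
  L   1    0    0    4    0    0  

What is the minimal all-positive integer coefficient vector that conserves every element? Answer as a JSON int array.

Coefficients: [4, 4, 6, 1, 4, 2]

Q: 4·7 = 28 | 4·3+6·0+1·4+4·2+2·2 = 28
X: 4·4 = 16 | 4·0+6·1+1·0+4·0+2·5 = 16
J: 4·7 = 28 | 4·3+6·0+1·0+4·0+2·8 = 28
T: 4·8 = 32 | 4·6+6·0+1·0+4·0+2·4 = 32
L: 4·1 = 4 | 4·0+6·0+1·4+4·0+2·0 = 4
gcd(4,4,6,1,4,2) = 1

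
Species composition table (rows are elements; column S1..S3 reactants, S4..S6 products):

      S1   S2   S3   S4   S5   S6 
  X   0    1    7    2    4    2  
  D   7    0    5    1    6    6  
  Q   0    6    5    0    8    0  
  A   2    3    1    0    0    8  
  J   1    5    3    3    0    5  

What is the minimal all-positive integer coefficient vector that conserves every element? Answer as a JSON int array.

Coefficients: [3, 2, 4, 5, 4, 2]

X: 3·0+2·1+4·7 = 30 | 5·2+4·4+2·2 = 30
D: 3·7+2·0+4·5 = 41 | 5·1+4·6+2·6 = 41
Q: 3·0+2·6+4·5 = 32 | 5·0+4·8+2·0 = 32
A: 3·2+2·3+4·1 = 16 | 5·0+4·0+2·8 = 16
J: 3·1+2·5+4·3 = 25 | 5·3+4·0+2·5 = 25
gcd(3,2,4,5,4,2) = 1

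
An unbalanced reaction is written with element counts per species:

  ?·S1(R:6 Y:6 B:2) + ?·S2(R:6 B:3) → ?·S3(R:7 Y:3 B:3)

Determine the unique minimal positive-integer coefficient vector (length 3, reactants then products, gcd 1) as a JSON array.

Coefficients: [3, 4, 6]

R: 3·6+4·6 = 42 | 6·7 = 42
Y: 3·6+4·0 = 18 | 6·3 = 18
B: 3·2+4·3 = 18 | 6·3 = 18
gcd(3,4,6) = 1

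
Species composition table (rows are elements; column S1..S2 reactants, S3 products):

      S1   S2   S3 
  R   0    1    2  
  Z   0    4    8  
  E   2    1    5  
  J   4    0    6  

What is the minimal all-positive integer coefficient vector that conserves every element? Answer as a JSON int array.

R: 3·0+4·1 = 4 | 2·2 = 4
Z: 3·0+4·4 = 16 | 2·8 = 16
E: 3·2+4·1 = 10 | 2·5 = 10
J: 3·4+4·0 = 12 | 2·6 = 12
gcd(3,4,2) = 1

Coefficients: [3, 4, 2]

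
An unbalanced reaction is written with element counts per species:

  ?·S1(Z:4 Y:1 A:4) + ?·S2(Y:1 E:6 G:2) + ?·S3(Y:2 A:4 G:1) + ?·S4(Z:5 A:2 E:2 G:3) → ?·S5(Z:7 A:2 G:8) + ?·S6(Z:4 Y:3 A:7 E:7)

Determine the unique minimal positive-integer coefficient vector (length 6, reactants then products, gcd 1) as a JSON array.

Z: 3·4+3·0+3·0+5·5 = 37 | 3·7+4·4 = 37
Y: 3·1+3·1+3·2+5·0 = 12 | 3·0+4·3 = 12
A: 3·4+3·0+3·4+5·2 = 34 | 3·2+4·7 = 34
E: 3·0+3·6+3·0+5·2 = 28 | 3·0+4·7 = 28
G: 3·0+3·2+3·1+5·3 = 24 | 3·8+4·0 = 24
gcd(3,3,3,5,3,4) = 1

Coefficients: [3, 3, 3, 5, 3, 4]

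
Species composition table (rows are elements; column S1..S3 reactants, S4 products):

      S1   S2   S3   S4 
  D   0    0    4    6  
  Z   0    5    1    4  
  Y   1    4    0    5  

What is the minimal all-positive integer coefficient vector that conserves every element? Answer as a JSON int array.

D: 6·0+1·0+3·4 = 12 | 2·6 = 12
Z: 6·0+1·5+3·1 = 8 | 2·4 = 8
Y: 6·1+1·4+3·0 = 10 | 2·5 = 10
gcd(6,1,3,2) = 1

Coefficients: [6, 1, 3, 2]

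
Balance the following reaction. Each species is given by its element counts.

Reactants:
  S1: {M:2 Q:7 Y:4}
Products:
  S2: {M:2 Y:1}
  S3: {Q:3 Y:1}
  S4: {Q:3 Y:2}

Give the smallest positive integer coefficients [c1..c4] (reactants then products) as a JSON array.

M: 3·2 = 6 | 3·2+5·0+2·0 = 6
Q: 3·7 = 21 | 3·0+5·3+2·3 = 21
Y: 3·4 = 12 | 3·1+5·1+2·2 = 12
gcd(3,3,5,2) = 1

Coefficients: [3, 3, 5, 2]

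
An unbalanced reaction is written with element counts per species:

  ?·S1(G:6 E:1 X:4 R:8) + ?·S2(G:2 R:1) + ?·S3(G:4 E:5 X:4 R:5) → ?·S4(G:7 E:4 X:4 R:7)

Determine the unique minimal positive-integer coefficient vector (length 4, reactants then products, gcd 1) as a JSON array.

Coefficients: [1, 5, 3, 4]

G: 1·6+5·2+3·4 = 28 | 4·7 = 28
E: 1·1+5·0+3·5 = 16 | 4·4 = 16
X: 1·4+5·0+3·4 = 16 | 4·4 = 16
R: 1·8+5·1+3·5 = 28 | 4·7 = 28
gcd(1,5,3,4) = 1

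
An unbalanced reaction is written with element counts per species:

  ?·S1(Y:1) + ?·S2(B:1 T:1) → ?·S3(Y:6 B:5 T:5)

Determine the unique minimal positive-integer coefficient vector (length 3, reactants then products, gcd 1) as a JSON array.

Y: 6·1+5·0 = 6 | 1·6 = 6
B: 6·0+5·1 = 5 | 1·5 = 5
T: 6·0+5·1 = 5 | 1·5 = 5
gcd(6,5,1) = 1

Coefficients: [6, 5, 1]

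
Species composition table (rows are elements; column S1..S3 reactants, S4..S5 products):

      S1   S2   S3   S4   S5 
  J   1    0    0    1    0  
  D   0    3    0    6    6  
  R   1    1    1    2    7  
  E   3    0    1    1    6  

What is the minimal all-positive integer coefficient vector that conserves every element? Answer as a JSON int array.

Coefficients: [1, 4, 4, 1, 1]

J: 1·1+4·0+4·0 = 1 | 1·1+1·0 = 1
D: 1·0+4·3+4·0 = 12 | 1·6+1·6 = 12
R: 1·1+4·1+4·1 = 9 | 1·2+1·7 = 9
E: 1·3+4·0+4·1 = 7 | 1·1+1·6 = 7
gcd(1,4,4,1,1) = 1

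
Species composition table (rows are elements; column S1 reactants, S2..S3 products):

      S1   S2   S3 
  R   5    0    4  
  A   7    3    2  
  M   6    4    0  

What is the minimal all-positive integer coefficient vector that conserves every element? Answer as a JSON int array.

R: 4·5 = 20 | 6·0+5·4 = 20
A: 4·7 = 28 | 6·3+5·2 = 28
M: 4·6 = 24 | 6·4+5·0 = 24
gcd(4,6,5) = 1

Coefficients: [4, 6, 5]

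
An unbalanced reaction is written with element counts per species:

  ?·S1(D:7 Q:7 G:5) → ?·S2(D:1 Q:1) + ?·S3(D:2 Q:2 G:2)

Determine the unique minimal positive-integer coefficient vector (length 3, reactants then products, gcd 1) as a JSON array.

D: 2·7 = 14 | 4·1+5·2 = 14
Q: 2·7 = 14 | 4·1+5·2 = 14
G: 2·5 = 10 | 4·0+5·2 = 10
gcd(2,4,5) = 1

Coefficients: [2, 4, 5]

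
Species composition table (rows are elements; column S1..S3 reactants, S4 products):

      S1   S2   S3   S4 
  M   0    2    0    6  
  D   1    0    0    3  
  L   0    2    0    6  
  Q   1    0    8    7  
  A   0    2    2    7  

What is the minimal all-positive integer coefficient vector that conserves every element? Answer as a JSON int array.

Coefficients: [6, 6, 1, 2]

M: 6·0+6·2+1·0 = 12 | 2·6 = 12
D: 6·1+6·0+1·0 = 6 | 2·3 = 6
L: 6·0+6·2+1·0 = 12 | 2·6 = 12
Q: 6·1+6·0+1·8 = 14 | 2·7 = 14
A: 6·0+6·2+1·2 = 14 | 2·7 = 14
gcd(6,6,1,2) = 1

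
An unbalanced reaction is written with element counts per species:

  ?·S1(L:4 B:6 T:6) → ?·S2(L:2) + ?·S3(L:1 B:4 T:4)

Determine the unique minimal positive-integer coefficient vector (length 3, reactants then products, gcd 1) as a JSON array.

L: 4·4 = 16 | 5·2+6·1 = 16
B: 4·6 = 24 | 5·0+6·4 = 24
T: 4·6 = 24 | 5·0+6·4 = 24
gcd(4,5,6) = 1

Coefficients: [4, 5, 6]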